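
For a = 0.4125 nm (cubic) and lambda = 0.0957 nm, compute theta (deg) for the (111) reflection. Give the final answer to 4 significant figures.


d = a / sqrt(h^2+k^2+l^2)
d = 0.4125 / sqrt(3) = 0.238157 nm
lambda = 2*d*sin(theta)  =>  sin(theta) = lambda / (2*d)
sin(theta) = 0.0957 / (2 * 0.238157) = 0.200918
theta = 11.59 deg


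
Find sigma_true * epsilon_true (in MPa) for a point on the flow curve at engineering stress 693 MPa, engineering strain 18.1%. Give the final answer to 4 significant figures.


sigma_true = sigma_eng * (1 + epsilon_eng)
sigma_true = 693 * (1 + 0.181) = 818.433 MPa
epsilon_true = ln(1 + epsilon_eng)
epsilon_true = ln(1 + 0.181) = 0.166362
sigma_true * epsilon_true = 818.433 * 0.166362 = 136.2 MPa


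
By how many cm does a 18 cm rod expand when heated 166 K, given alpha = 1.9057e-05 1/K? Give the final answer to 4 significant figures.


dL = L0 * alpha * dT
dL = 18 * 1.9057e-05 * 166
dL = 0.05694 cm


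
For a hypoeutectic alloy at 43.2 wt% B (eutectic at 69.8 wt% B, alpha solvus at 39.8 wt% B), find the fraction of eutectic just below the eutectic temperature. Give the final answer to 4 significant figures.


f_primary = (C_e - C0) / (C_e - C_alpha_max)
f_primary = (69.8 - 43.2) / (69.8 - 39.8)
f_primary = 0.886667
f_eutectic = 1 - 0.886667 = 0.1133


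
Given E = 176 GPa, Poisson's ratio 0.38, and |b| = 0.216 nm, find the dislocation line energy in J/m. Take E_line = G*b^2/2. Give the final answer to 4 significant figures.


Step 1: G = E / (2*(1+nu))
G = 176 / (2*(1+0.38)) = 63.7681 GPa = 6.37681e+10 Pa
Step 2: E_line = G*b^2/2
b = 0.216 nm = 2.16e-10 m
E_line = 0.5 * 6.37681e+10 * (2.16e-10)^2 = 1.488e-09 J/m


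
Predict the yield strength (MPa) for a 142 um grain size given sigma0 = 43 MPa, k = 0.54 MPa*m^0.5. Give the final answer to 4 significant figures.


sigma_y = sigma0 + k / sqrt(d)
d = 142 um = 1.42e-04 m
sigma_y = 43 + 0.54 / sqrt(1.42e-04)
sigma_y = 88.32 MPa


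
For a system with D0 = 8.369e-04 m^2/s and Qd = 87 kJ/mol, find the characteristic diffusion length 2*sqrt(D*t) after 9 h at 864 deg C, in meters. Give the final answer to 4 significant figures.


Step 1: D = D0 * exp(-Qd/(R*T))
T = 1137.15 K
D = 8.369e-04 * exp(-87e3 / (8.314 * 1137.15)) = 8.43744e-08 m^2/s
Step 2: L = 2*sqrt(D*t)
t = 9 h = 32400 s
L = 2*sqrt(8.43744e-08 * 32400) = 0.1046 m


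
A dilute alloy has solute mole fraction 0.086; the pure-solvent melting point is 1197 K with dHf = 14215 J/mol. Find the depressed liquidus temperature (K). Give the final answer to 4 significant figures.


dT = R*Tm^2*x / dHf
dT = 8.314 * 1197^2 * 0.086 / 14215
dT = 72.0692 K
T_new = 1197 - 72.0692 = 1125 K


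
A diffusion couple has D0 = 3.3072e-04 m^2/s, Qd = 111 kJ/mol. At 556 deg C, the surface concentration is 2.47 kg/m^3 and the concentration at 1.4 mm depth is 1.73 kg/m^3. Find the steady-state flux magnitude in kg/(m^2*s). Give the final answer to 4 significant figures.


Step 1: D = D0 * exp(-Qd/(R*T))
T = 556 + 273.15 = 829.15 K
D = 3.3072e-04 * exp(-111e3 / (8.314 * 829.15)) = 3.36086e-11 m^2/s
Step 2: J = D * (C1 - C2) / dx
J = 3.36086e-11 * (2.47 - 1.73) / 1.4e-03
J = 1.776e-08 kg/(m^2*s)


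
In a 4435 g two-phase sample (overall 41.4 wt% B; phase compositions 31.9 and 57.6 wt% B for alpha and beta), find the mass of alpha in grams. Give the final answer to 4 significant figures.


f_alpha = (C_beta - C0) / (C_beta - C_alpha)
f_alpha = (57.6 - 41.4) / (57.6 - 31.9) = 0.63035
m_alpha = f_alpha * m_total = 0.63035 * 4435 = 2796 g


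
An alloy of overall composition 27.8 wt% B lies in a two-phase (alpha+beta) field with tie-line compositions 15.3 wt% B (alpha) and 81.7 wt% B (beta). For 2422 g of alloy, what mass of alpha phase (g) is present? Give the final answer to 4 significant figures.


f_alpha = (C_beta - C0) / (C_beta - C_alpha)
f_alpha = (81.7 - 27.8) / (81.7 - 15.3) = 0.811747
m_alpha = f_alpha * m_total = 0.811747 * 2422 = 1966 g


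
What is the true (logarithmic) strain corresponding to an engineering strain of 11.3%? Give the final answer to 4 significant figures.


epsilon_true = ln(1 + epsilon_eng)
epsilon_true = ln(1 + 0.113)
epsilon_true = 0.1071


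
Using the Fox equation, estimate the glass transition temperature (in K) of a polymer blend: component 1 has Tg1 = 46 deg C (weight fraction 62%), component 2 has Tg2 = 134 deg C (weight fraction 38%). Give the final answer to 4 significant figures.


1/Tg = w1/Tg1 + w2/Tg2 (in Kelvin)
Tg1 = 319.15 K, Tg2 = 407.15 K
1/Tg = 0.62/319.15 + 0.38/407.15
Tg = 347.7 K


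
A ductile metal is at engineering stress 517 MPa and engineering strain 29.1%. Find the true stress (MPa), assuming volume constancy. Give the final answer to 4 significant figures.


sigma_true = sigma_eng * (1 + epsilon_eng)
sigma_true = 517 * (1 + 0.291)
sigma_true = 667.4 MPa


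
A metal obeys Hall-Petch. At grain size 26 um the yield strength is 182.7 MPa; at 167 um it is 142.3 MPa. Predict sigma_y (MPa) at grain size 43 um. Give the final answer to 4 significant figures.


sigma_y = sigma0 + k / sqrt(d)
1/sqrt(d1) = 1/sqrt(2.6e-05) = 196.116;  1/sqrt(d2) = 77.3823
k = (sigma1 - sigma2) / (1/sqrt(d1) - 1/sqrt(d2)) = (182.7 - 142.3) / (196.116 - 77.3823) = 0.340257 MPa*m^0.5
sigma0 = sigma1 - k/sqrt(d1) = 182.7 - 0.340257*196.116 = 115.97 MPa
sigma_y(d3) = 115.97 + 0.340257 / sqrt(4.3e-05) = 167.9 MPa


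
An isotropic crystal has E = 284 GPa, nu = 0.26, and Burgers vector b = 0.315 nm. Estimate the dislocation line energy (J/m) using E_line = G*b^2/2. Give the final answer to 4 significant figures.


Step 1: G = E / (2*(1+nu))
G = 284 / (2*(1+0.26)) = 112.698 GPa = 1.12698e+11 Pa
Step 2: E_line = G*b^2/2
b = 0.315 nm = 3.15e-10 m
E_line = 0.5 * 1.12698e+11 * (3.15e-10)^2 = 5.591e-09 J/m


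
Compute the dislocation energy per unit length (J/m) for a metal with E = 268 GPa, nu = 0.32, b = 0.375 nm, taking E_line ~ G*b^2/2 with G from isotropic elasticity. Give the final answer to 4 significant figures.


Step 1: G = E / (2*(1+nu))
G = 268 / (2*(1+0.32)) = 101.515 GPa = 1.01515e+11 Pa
Step 2: E_line = G*b^2/2
b = 0.375 nm = 3.75e-10 m
E_line = 0.5 * 1.01515e+11 * (3.75e-10)^2 = 7.138e-09 J/m


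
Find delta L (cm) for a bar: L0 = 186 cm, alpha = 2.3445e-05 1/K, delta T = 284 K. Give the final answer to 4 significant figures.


dL = L0 * alpha * dT
dL = 186 * 2.3445e-05 * 284
dL = 1.238 cm


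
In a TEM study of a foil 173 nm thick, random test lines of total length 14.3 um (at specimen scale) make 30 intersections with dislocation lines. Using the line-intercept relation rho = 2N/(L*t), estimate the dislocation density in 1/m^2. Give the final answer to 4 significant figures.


rho = 2N / (L * t)
L = 14.3 um = 1.43e-05 m, t = 173 nm = 1.73e-07 m
rho = 2 * 30 / (1.43e-05 * 1.73e-07)
rho = 2.425e+13 1/m^2


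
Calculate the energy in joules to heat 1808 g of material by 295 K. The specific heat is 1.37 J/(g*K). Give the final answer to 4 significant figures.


Q = m * cp * dT
Q = 1808 * 1.37 * 295
Q = 730700 J


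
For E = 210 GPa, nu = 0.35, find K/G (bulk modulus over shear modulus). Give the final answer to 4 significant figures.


G = E / (2*(1+nu))
G = 210 / (2*(1+0.35)) = 77.7778 GPa
K = E / (3*(1-2*nu))
K = 210 / (3*(1-2*0.35)) = 233.333 GPa
K/G = 233.333 / 77.7778 = 3


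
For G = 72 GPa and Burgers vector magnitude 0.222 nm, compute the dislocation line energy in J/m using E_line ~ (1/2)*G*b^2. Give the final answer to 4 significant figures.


E = G*b^2/2
b = 0.222 nm = 2.22e-10 m
G = 72 GPa = 7.2e+10 Pa
E = 0.5 * 7.2e+10 * (2.22e-10)^2
E = 1.774e-09 J/m


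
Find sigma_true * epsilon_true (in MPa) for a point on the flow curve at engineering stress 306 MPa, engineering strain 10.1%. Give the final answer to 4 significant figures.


sigma_true = sigma_eng * (1 + epsilon_eng)
sigma_true = 306 * (1 + 0.101) = 336.906 MPa
epsilon_true = ln(1 + epsilon_eng)
epsilon_true = ln(1 + 0.101) = 0.0962189
sigma_true * epsilon_true = 336.906 * 0.0962189 = 32.42 MPa


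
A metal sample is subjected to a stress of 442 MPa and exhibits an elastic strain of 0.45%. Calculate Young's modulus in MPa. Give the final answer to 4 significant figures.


E = sigma / epsilon
epsilon = 0.45% = 4.5e-03
E = 442 / 4.5e-03
E = 98220 MPa


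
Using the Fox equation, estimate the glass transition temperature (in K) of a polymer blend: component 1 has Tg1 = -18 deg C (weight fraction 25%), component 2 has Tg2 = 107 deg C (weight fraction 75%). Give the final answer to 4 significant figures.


1/Tg = w1/Tg1 + w2/Tg2 (in Kelvin)
Tg1 = 255.15 K, Tg2 = 380.15 K
1/Tg = 0.25/255.15 + 0.75/380.15
Tg = 338.7 K


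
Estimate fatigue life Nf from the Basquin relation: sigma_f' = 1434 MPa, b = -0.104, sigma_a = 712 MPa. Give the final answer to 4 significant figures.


sigma_a = sigma_f' * (2*Nf)^b
2*Nf = (sigma_a / sigma_f')^(1/b)
2*Nf = (712 / 1434)^(1/-0.104)
2*Nf = 838.961
Nf = 419.5 cycles


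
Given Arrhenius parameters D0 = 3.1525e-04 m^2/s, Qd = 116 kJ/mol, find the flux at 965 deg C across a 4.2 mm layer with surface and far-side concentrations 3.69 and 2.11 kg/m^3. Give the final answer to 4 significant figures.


Step 1: D = D0 * exp(-Qd/(R*T))
T = 965 + 273.15 = 1238.15 K
D = 3.1525e-04 * exp(-116e3 / (8.314 * 1238.15)) = 4.02449e-09 m^2/s
Step 2: J = D * (C1 - C2) / dx
J = 4.02449e-09 * (3.69 - 2.11) / 4.2e-03
J = 1.514e-06 kg/(m^2*s)


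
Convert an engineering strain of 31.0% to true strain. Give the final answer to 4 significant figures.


epsilon_true = ln(1 + epsilon_eng)
epsilon_true = ln(1 + 0.31)
epsilon_true = 0.27


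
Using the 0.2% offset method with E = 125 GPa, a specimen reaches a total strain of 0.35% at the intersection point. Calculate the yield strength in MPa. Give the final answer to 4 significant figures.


Offset strain = 0.002
Elastic strain at yield = total_strain - offset = 3.5e-03 - 0.002 = 1.5e-03
sigma_y = E * elastic_strain = 125000 * 1.5e-03
sigma_y = 187.5 MPa


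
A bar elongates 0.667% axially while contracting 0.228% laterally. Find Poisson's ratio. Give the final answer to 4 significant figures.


nu = -epsilon_lat / epsilon_axial
Lateral strain is contraction (negative), so using magnitudes:
nu = 0.228 / 0.667
nu = 0.3418


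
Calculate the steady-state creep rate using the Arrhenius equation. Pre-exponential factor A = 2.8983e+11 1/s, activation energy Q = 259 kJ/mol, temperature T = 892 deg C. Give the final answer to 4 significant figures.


rate = A * exp(-Q / (R*T))
T = 892 + 273.15 = 1165.15 K
rate = 2.8983e+11 * exp(-259e3 / (8.314 * 1165.15))
rate = 0.7088 1/s


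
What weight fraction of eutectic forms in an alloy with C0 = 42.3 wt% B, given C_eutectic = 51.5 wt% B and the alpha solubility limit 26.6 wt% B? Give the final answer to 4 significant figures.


f_primary = (C_e - C0) / (C_e - C_alpha_max)
f_primary = (51.5 - 42.3) / (51.5 - 26.6)
f_primary = 0.369478
f_eutectic = 1 - 0.369478 = 0.6305


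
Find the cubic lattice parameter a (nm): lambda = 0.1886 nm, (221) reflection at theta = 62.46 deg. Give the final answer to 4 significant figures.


d = lambda / (2*sin(theta))
d = 0.1886 / (2*sin(62.46 deg))
d = 0.106351 nm
a = d * sqrt(h^2+k^2+l^2) = 0.106351 * sqrt(9)
a = 0.3191 nm


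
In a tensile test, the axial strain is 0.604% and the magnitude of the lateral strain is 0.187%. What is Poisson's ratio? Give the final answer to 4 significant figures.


nu = -epsilon_lat / epsilon_axial
Lateral strain is contraction (negative), so using magnitudes:
nu = 0.187 / 0.604
nu = 0.3096


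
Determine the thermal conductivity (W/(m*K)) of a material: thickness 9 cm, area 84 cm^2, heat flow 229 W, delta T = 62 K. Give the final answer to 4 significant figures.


k = Q*L / (A*dT)
L = 0.09 m, A = 8.4e-03 m^2
k = 229 * 0.09 / (8.4e-03 * 62)
k = 39.57 W/(m*K)


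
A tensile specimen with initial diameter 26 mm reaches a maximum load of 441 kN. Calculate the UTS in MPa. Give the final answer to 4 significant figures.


A0 = pi*(d/2)^2 = pi*(26/2)^2 = 530.929 mm^2
UTS = F_max / A0 = 441*1000 / 530.929
UTS = 830.6 MPa


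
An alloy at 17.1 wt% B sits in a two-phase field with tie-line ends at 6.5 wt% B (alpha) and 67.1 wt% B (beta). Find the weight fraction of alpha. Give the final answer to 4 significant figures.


f_alpha = (C_beta - C0) / (C_beta - C_alpha)
f_alpha = (67.1 - 17.1) / (67.1 - 6.5)
f_alpha = 0.8251


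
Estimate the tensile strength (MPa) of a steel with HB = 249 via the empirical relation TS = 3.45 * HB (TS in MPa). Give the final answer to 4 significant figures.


TS (MPa) = 3.45 * HB
TS = 3.45 * 249
TS = 859.1 MPa


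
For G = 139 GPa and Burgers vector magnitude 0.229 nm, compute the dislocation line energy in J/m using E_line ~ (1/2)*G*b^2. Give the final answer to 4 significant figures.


E = G*b^2/2
b = 0.229 nm = 2.29e-10 m
G = 139 GPa = 1.39e+11 Pa
E = 0.5 * 1.39e+11 * (2.29e-10)^2
E = 3.645e-09 J/m


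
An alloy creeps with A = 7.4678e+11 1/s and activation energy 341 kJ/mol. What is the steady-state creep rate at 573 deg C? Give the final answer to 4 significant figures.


rate = A * exp(-Q / (R*T))
T = 573 + 273.15 = 846.15 K
rate = 7.4678e+11 * exp(-341e3 / (8.314 * 846.15))
rate = 6.634e-10 1/s


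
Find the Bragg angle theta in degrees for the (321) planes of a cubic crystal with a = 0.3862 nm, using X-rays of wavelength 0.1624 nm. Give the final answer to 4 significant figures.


d = a / sqrt(h^2+k^2+l^2)
d = 0.3862 / sqrt(14) = 0.103216 nm
lambda = 2*d*sin(theta)  =>  sin(theta) = lambda / (2*d)
sin(theta) = 0.1624 / (2 * 0.103216) = 0.786698
theta = 51.88 deg


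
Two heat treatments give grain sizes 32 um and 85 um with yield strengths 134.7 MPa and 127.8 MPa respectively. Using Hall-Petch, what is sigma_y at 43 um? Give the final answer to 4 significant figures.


sigma_y = sigma0 + k / sqrt(d)
1/sqrt(d1) = 1/sqrt(3.2e-05) = 176.777;  1/sqrt(d2) = 108.465
k = (sigma1 - sigma2) / (1/sqrt(d1) - 1/sqrt(d2)) = (134.7 - 127.8) / (176.777 - 108.465) = 0.101008 MPa*m^0.5
sigma0 = sigma1 - k/sqrt(d1) = 134.7 - 0.101008*176.777 = 116.844 MPa
sigma_y(d3) = 116.844 + 0.101008 / sqrt(4.3e-05) = 132.2 MPa


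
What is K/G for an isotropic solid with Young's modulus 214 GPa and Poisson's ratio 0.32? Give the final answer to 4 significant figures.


G = E / (2*(1+nu))
G = 214 / (2*(1+0.32)) = 81.0606 GPa
K = E / (3*(1-2*nu))
K = 214 / (3*(1-2*0.32)) = 198.148 GPa
K/G = 198.148 / 81.0606 = 2.444


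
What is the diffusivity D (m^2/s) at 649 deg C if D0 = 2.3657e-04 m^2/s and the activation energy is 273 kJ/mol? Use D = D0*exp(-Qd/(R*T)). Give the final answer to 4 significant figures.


D = D0 * exp(-Qd / (R*T))
T = 922.15 K
D = 2.3657e-04 * exp(-273e3 / (8.314 * 922.15))
D = 8.119e-20 m^2/s


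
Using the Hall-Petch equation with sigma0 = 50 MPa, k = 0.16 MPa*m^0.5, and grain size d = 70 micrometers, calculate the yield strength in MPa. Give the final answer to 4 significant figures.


sigma_y = sigma0 + k / sqrt(d)
d = 70 um = 7e-05 m
sigma_y = 50 + 0.16 / sqrt(7e-05)
sigma_y = 69.12 MPa


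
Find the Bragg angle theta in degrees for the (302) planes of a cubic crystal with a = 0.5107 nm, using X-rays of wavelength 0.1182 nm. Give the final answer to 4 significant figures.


d = a / sqrt(h^2+k^2+l^2)
d = 0.5107 / sqrt(13) = 0.141643 nm
lambda = 2*d*sin(theta)  =>  sin(theta) = lambda / (2*d)
sin(theta) = 0.1182 / (2 * 0.141643) = 0.417247
theta = 24.66 deg


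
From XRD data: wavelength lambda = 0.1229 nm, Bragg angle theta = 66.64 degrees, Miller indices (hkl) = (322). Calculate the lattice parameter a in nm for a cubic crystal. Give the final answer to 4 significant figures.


d = lambda / (2*sin(theta))
d = 0.1229 / (2*sin(66.64 deg))
d = 0.0669367 nm
a = d * sqrt(h^2+k^2+l^2) = 0.0669367 * sqrt(17)
a = 0.276 nm


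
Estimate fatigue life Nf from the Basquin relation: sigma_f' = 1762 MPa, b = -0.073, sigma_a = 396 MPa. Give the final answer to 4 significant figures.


sigma_a = sigma_f' * (2*Nf)^b
2*Nf = (sigma_a / sigma_f')^(1/b)
2*Nf = (396 / 1762)^(1/-0.073)
2*Nf = 7.60272e+08
Nf = 3.801e+08 cycles


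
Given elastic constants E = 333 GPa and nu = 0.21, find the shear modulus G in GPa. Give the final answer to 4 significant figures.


G = E / (2*(1+nu))
G = 333 / (2*(1+0.21))
G = 137.6 GPa


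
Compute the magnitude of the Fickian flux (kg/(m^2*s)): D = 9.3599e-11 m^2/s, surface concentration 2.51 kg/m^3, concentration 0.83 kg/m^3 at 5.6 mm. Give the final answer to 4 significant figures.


J = -D * (dC/dx) = D * (C1 - C2) / dx
J = 9.3599e-11 * (2.51 - 0.83) / 5.6e-03
J = 2.808e-08 kg/(m^2*s)


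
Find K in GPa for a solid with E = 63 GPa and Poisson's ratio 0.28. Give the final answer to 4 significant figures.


K = E / (3*(1-2*nu))
K = 63 / (3*(1-2*0.28))
K = 47.73 GPa


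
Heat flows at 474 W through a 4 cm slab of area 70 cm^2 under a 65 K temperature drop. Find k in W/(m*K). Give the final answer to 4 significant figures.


k = Q*L / (A*dT)
L = 0.04 m, A = 7e-03 m^2
k = 474 * 0.04 / (7e-03 * 65)
k = 41.67 W/(m*K)


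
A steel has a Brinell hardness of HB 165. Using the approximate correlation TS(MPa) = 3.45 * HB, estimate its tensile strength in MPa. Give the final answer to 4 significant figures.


TS (MPa) = 3.45 * HB
TS = 3.45 * 165
TS = 569.3 MPa


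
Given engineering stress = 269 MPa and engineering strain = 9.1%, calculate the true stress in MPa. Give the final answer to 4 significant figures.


sigma_true = sigma_eng * (1 + epsilon_eng)
sigma_true = 269 * (1 + 0.091)
sigma_true = 293.5 MPa


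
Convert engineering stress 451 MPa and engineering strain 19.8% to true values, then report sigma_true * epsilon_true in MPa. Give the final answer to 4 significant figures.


sigma_true = sigma_eng * (1 + epsilon_eng)
sigma_true = 451 * (1 + 0.198) = 540.298 MPa
epsilon_true = ln(1 + epsilon_eng)
epsilon_true = ln(1 + 0.198) = 0.180653
sigma_true * epsilon_true = 540.298 * 0.180653 = 97.61 MPa


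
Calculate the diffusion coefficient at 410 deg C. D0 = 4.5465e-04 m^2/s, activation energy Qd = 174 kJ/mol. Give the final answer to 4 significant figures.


D = D0 * exp(-Qd / (R*T))
T = 683.15 K
D = 4.5465e-04 * exp(-174e3 / (8.314 * 683.15))
D = 2.254e-17 m^2/s


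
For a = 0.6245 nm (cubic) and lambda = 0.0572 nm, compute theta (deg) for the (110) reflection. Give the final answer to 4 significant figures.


d = a / sqrt(h^2+k^2+l^2)
d = 0.6245 / sqrt(2) = 0.441588 nm
lambda = 2*d*sin(theta)  =>  sin(theta) = lambda / (2*d)
sin(theta) = 0.0572 / (2 * 0.441588) = 0.0647662
theta = 3.713 deg


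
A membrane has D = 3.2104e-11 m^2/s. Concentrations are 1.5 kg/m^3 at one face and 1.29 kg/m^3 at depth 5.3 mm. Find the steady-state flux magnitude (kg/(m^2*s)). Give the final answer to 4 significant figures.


J = -D * (dC/dx) = D * (C1 - C2) / dx
J = 3.2104e-11 * (1.5 - 1.29) / 5.3e-03
J = 1.272e-09 kg/(m^2*s)


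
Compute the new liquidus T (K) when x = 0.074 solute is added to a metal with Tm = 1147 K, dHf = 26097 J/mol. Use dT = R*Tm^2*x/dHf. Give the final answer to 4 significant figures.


dT = R*Tm^2*x / dHf
dT = 8.314 * 1147^2 * 0.074 / 26097
dT = 31.0154 K
T_new = 1147 - 31.0154 = 1116 K


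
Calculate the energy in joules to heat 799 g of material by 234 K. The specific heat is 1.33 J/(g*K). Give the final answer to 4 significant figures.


Q = m * cp * dT
Q = 799 * 1.33 * 234
Q = 248700 J


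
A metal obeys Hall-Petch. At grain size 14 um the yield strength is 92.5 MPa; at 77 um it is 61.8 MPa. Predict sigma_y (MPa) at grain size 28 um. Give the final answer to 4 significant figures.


sigma_y = sigma0 + k / sqrt(d)
1/sqrt(d1) = 1/sqrt(1.4e-05) = 267.261;  1/sqrt(d2) = 113.961
k = (sigma1 - sigma2) / (1/sqrt(d1) - 1/sqrt(d2)) = (92.5 - 61.8) / (267.261 - 113.961) = 0.20026 MPa*m^0.5
sigma0 = sigma1 - k/sqrt(d1) = 92.5 - 0.20026*267.261 = 38.9782 MPa
sigma_y(d3) = 38.9782 + 0.20026 / sqrt(2.8e-05) = 76.82 MPa


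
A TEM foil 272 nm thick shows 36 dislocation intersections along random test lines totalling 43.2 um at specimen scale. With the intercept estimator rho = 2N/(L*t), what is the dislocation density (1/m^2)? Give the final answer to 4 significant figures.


rho = 2N / (L * t)
L = 43.2 um = 4.32e-05 m, t = 272 nm = 2.72e-07 m
rho = 2 * 36 / (4.32e-05 * 2.72e-07)
rho = 6.127e+12 1/m^2


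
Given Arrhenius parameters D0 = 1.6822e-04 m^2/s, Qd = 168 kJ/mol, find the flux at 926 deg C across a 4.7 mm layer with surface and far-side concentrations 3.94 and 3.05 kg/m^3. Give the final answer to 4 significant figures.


Step 1: D = D0 * exp(-Qd/(R*T))
T = 926 + 273.15 = 1199.15 K
D = 1.6822e-04 * exp(-168e3 / (8.314 * 1199.15)) = 8.08314e-12 m^2/s
Step 2: J = D * (C1 - C2) / dx
J = 8.08314e-12 * (3.94 - 3.05) / 4.7e-03
J = 1.531e-09 kg/(m^2*s)


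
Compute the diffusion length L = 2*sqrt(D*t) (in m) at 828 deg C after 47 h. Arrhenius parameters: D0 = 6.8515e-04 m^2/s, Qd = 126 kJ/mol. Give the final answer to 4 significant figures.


Step 1: D = D0 * exp(-Qd/(R*T))
T = 1101.15 K
D = 6.8515e-04 * exp(-126e3 / (8.314 * 1101.15)) = 7.22068e-10 m^2/s
Step 2: L = 2*sqrt(D*t)
t = 47 h = 169200 s
L = 2*sqrt(7.22068e-10 * 169200) = 0.02211 m


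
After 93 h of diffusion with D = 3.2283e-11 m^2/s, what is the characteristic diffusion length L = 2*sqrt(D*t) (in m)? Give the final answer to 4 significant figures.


t = 93 hr = 334800 s
Diffusion length = 2*sqrt(D*t)
= 2*sqrt(3.2283e-11 * 334800)
= 6.575e-03 m


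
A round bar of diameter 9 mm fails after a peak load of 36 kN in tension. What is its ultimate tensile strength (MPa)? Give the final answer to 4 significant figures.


A0 = pi*(d/2)^2 = pi*(9/2)^2 = 63.6173 mm^2
UTS = F_max / A0 = 36*1000 / 63.6173
UTS = 565.9 MPa


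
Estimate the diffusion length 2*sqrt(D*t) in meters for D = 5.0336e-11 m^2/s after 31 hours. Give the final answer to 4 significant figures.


t = 31 hr = 111600 s
Diffusion length = 2*sqrt(D*t)
= 2*sqrt(5.0336e-11 * 111600)
= 4.74e-03 m


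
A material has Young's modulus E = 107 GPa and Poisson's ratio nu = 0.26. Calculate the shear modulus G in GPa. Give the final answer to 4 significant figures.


G = E / (2*(1+nu))
G = 107 / (2*(1+0.26))
G = 42.46 GPa


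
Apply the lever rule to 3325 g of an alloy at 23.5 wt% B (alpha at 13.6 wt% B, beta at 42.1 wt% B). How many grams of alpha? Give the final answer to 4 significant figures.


f_alpha = (C_beta - C0) / (C_beta - C_alpha)
f_alpha = (42.1 - 23.5) / (42.1 - 13.6) = 0.652632
m_alpha = f_alpha * m_total = 0.652632 * 3325 = 2170 g


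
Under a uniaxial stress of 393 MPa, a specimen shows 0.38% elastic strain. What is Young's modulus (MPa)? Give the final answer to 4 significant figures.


E = sigma / epsilon
epsilon = 0.38% = 3.8e-03
E = 393 / 3.8e-03
E = 103400 MPa


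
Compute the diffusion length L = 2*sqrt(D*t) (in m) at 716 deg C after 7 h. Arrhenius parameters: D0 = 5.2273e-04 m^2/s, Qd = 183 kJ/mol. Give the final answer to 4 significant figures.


Step 1: D = D0 * exp(-Qd/(R*T))
T = 989.15 K
D = 5.2273e-04 * exp(-183e3 / (8.314 * 989.15)) = 1.13276e-13 m^2/s
Step 2: L = 2*sqrt(D*t)
t = 7 h = 25200 s
L = 2*sqrt(1.13276e-13 * 25200) = 1.069e-04 m


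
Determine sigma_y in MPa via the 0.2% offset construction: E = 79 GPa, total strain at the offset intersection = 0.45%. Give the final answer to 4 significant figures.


Offset strain = 0.002
Elastic strain at yield = total_strain - offset = 4.5e-03 - 0.002 = 2.5e-03
sigma_y = E * elastic_strain = 79000 * 2.5e-03
sigma_y = 197.5 MPa


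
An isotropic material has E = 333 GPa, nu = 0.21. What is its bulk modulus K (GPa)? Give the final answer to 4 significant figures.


K = E / (3*(1-2*nu))
K = 333 / (3*(1-2*0.21))
K = 191.4 GPa


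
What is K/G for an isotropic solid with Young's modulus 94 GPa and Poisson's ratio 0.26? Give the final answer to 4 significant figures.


G = E / (2*(1+nu))
G = 94 / (2*(1+0.26)) = 37.3016 GPa
K = E / (3*(1-2*nu))
K = 94 / (3*(1-2*0.26)) = 65.2778 GPa
K/G = 65.2778 / 37.3016 = 1.75


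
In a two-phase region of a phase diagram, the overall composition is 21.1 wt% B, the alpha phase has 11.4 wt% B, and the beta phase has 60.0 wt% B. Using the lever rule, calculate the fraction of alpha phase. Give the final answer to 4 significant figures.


f_alpha = (C_beta - C0) / (C_beta - C_alpha)
f_alpha = (60.0 - 21.1) / (60.0 - 11.4)
f_alpha = 0.8004


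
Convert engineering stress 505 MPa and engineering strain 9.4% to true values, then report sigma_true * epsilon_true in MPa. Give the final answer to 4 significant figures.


sigma_true = sigma_eng * (1 + epsilon_eng)
sigma_true = 505 * (1 + 0.094) = 552.47 MPa
epsilon_true = ln(1 + epsilon_eng)
epsilon_true = ln(1 + 0.094) = 0.0898407
sigma_true * epsilon_true = 552.47 * 0.0898407 = 49.63 MPa


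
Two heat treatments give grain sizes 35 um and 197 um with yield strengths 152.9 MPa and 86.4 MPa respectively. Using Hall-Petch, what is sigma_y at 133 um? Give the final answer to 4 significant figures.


sigma_y = sigma0 + k / sqrt(d)
1/sqrt(d1) = 1/sqrt(3.5e-05) = 169.031;  1/sqrt(d2) = 71.247
k = (sigma1 - sigma2) / (1/sqrt(d1) - 1/sqrt(d2)) = (152.9 - 86.4) / (169.031 - 71.247) = 0.680072 MPa*m^0.5
sigma0 = sigma1 - k/sqrt(d1) = 152.9 - 0.680072*169.031 = 37.9469 MPa
sigma_y(d3) = 37.9469 + 0.680072 / sqrt(1.33e-04) = 96.92 MPa


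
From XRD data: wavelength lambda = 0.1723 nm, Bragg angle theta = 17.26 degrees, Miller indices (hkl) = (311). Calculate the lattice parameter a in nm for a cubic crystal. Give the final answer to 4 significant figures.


d = lambda / (2*sin(theta))
d = 0.1723 / (2*sin(17.26 deg))
d = 0.290353 nm
a = d * sqrt(h^2+k^2+l^2) = 0.290353 * sqrt(11)
a = 0.963 nm


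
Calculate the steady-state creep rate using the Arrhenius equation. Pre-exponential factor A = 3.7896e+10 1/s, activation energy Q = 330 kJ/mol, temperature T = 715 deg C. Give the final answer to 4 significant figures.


rate = A * exp(-Q / (R*T))
T = 715 + 273.15 = 988.15 K
rate = 3.7896e+10 * exp(-330e3 / (8.314 * 988.15))
rate = 1.361e-07 1/s


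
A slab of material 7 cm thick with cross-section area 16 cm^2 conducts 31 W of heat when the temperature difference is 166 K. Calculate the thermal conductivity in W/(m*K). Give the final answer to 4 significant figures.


k = Q*L / (A*dT)
L = 0.07 m, A = 1.6e-03 m^2
k = 31 * 0.07 / (1.6e-03 * 166)
k = 8.17 W/(m*K)


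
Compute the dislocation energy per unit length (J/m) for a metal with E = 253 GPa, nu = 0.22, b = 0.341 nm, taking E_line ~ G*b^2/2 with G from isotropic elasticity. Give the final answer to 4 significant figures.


Step 1: G = E / (2*(1+nu))
G = 253 / (2*(1+0.22)) = 103.689 GPa = 1.03689e+11 Pa
Step 2: E_line = G*b^2/2
b = 0.341 nm = 3.41e-10 m
E_line = 0.5 * 1.03689e+11 * (3.41e-10)^2 = 6.029e-09 J/m


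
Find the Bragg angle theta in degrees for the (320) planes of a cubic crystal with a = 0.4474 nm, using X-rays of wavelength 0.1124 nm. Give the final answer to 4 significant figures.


d = a / sqrt(h^2+k^2+l^2)
d = 0.4474 / sqrt(13) = 0.124086 nm
lambda = 2*d*sin(theta)  =>  sin(theta) = lambda / (2*d)
sin(theta) = 0.1124 / (2 * 0.124086) = 0.45291
theta = 26.93 deg


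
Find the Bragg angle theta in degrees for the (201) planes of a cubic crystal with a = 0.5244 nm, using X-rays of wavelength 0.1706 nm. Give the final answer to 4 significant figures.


d = a / sqrt(h^2+k^2+l^2)
d = 0.5244 / sqrt(5) = 0.234519 nm
lambda = 2*d*sin(theta)  =>  sin(theta) = lambda / (2*d)
sin(theta) = 0.1706 / (2 * 0.234519) = 0.363723
theta = 21.33 deg


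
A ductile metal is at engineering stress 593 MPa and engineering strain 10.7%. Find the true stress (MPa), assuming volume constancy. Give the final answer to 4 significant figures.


sigma_true = sigma_eng * (1 + epsilon_eng)
sigma_true = 593 * (1 + 0.107)
sigma_true = 656.5 MPa


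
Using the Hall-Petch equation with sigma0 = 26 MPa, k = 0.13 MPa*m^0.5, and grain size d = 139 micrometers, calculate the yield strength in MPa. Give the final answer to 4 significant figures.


sigma_y = sigma0 + k / sqrt(d)
d = 139 um = 1.39e-04 m
sigma_y = 26 + 0.13 / sqrt(1.39e-04)
sigma_y = 37.03 MPa


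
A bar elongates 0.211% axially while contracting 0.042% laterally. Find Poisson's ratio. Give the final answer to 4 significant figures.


nu = -epsilon_lat / epsilon_axial
Lateral strain is contraction (negative), so using magnitudes:
nu = 0.042 / 0.211
nu = 0.1991


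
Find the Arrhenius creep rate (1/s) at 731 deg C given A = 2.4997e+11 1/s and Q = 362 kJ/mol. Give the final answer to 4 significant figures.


rate = A * exp(-Q / (R*T))
T = 731 + 273.15 = 1004.15 K
rate = 2.4997e+11 * exp(-362e3 / (8.314 * 1004.15))
rate = 3.685e-08 1/s


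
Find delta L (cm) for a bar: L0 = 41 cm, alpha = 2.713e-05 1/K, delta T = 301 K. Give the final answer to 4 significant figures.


dL = L0 * alpha * dT
dL = 41 * 2.713e-05 * 301
dL = 0.3348 cm


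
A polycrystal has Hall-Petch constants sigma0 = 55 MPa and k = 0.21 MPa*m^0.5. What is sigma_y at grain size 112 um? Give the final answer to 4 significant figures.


sigma_y = sigma0 + k / sqrt(d)
d = 112 um = 1.12e-04 m
sigma_y = 55 + 0.21 / sqrt(1.12e-04)
sigma_y = 74.84 MPa


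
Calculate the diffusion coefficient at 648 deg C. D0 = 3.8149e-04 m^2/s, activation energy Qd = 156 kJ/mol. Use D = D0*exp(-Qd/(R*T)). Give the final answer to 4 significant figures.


D = D0 * exp(-Qd / (R*T))
T = 921.15 K
D = 3.8149e-04 * exp(-156e3 / (8.314 * 921.15))
D = 5.433e-13 m^2/s


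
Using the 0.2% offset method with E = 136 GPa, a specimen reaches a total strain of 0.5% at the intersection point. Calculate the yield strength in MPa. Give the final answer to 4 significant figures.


Offset strain = 0.002
Elastic strain at yield = total_strain - offset = 5e-03 - 0.002 = 3e-03
sigma_y = E * elastic_strain = 136000 * 3e-03
sigma_y = 408 MPa


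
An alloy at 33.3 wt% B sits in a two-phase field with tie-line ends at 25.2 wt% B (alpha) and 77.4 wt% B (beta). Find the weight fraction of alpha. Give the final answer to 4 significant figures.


f_alpha = (C_beta - C0) / (C_beta - C_alpha)
f_alpha = (77.4 - 33.3) / (77.4 - 25.2)
f_alpha = 0.8448


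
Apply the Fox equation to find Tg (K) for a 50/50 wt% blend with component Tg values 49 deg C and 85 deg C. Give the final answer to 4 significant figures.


1/Tg = w1/Tg1 + w2/Tg2 (in Kelvin)
Tg1 = 322.15 K, Tg2 = 358.15 K
1/Tg = 0.5/322.15 + 0.5/358.15
Tg = 339.2 K


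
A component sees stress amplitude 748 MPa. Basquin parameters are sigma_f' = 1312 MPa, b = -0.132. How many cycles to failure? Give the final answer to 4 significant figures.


sigma_a = sigma_f' * (2*Nf)^b
2*Nf = (sigma_a / sigma_f')^(1/b)
2*Nf = (748 / 1312)^(1/-0.132)
2*Nf = 70.5877
Nf = 35.29 cycles


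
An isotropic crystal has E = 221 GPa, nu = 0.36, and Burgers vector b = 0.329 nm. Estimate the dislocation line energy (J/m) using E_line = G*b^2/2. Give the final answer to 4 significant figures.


Step 1: G = E / (2*(1+nu))
G = 221 / (2*(1+0.36)) = 81.25 GPa = 8.125e+10 Pa
Step 2: E_line = G*b^2/2
b = 0.329 nm = 3.29e-10 m
E_line = 0.5 * 8.125e+10 * (3.29e-10)^2 = 4.397e-09 J/m


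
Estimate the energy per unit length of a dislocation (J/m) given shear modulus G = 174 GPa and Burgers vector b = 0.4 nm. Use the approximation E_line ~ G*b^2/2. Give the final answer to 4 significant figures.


E = G*b^2/2
b = 0.4 nm = 4e-10 m
G = 174 GPa = 1.74e+11 Pa
E = 0.5 * 1.74e+11 * (4e-10)^2
E = 1.392e-08 J/m


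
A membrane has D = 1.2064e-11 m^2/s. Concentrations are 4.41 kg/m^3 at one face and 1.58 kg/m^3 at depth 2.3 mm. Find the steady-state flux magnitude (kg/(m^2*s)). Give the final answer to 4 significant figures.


J = -D * (dC/dx) = D * (C1 - C2) / dx
J = 1.2064e-11 * (4.41 - 1.58) / 2.3e-03
J = 1.484e-08 kg/(m^2*s)


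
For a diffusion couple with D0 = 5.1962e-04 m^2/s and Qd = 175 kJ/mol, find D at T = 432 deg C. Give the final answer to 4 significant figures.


D = D0 * exp(-Qd / (R*T))
T = 705.15 K
D = 5.1962e-04 * exp(-175e3 / (8.314 * 705.15))
D = 5.648e-17 m^2/s


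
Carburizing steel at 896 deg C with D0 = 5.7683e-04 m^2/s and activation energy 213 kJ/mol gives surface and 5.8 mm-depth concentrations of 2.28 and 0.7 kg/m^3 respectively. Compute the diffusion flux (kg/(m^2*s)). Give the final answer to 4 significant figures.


Step 1: D = D0 * exp(-Qd/(R*T))
T = 896 + 273.15 = 1169.15 K
D = 5.7683e-04 * exp(-213e3 / (8.314 * 1169.15)) = 1.75553e-13 m^2/s
Step 2: J = D * (C1 - C2) / dx
J = 1.75553e-13 * (2.28 - 0.7) / 5.8e-03
J = 4.782e-11 kg/(m^2*s)


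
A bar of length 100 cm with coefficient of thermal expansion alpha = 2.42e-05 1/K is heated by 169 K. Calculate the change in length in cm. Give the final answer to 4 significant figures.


dL = L0 * alpha * dT
dL = 100 * 2.42e-05 * 169
dL = 0.409 cm


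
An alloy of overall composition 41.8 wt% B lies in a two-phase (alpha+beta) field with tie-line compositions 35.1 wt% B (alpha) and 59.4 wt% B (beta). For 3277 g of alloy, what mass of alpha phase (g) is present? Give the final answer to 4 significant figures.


f_alpha = (C_beta - C0) / (C_beta - C_alpha)
f_alpha = (59.4 - 41.8) / (59.4 - 35.1) = 0.72428
m_alpha = f_alpha * m_total = 0.72428 * 3277 = 2373 g


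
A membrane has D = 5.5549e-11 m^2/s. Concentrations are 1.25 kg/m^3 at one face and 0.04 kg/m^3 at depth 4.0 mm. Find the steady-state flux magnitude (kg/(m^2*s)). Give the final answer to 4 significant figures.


J = -D * (dC/dx) = D * (C1 - C2) / dx
J = 5.5549e-11 * (1.25 - 0.04) / 4e-03
J = 1.68e-08 kg/(m^2*s)


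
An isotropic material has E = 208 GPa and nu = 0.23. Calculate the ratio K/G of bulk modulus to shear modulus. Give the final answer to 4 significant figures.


G = E / (2*(1+nu))
G = 208 / (2*(1+0.23)) = 84.5528 GPa
K = E / (3*(1-2*nu))
K = 208 / (3*(1-2*0.23)) = 128.395 GPa
K/G = 128.395 / 84.5528 = 1.519


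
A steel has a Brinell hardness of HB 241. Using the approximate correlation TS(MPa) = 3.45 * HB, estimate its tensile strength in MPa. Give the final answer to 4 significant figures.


TS (MPa) = 3.45 * HB
TS = 3.45 * 241
TS = 831.5 MPa


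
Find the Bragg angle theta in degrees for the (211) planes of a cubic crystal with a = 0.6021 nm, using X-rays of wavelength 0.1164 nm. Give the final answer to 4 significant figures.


d = a / sqrt(h^2+k^2+l^2)
d = 0.6021 / sqrt(6) = 0.245806 nm
lambda = 2*d*sin(theta)  =>  sin(theta) = lambda / (2*d)
sin(theta) = 0.1164 / (2 * 0.245806) = 0.236772
theta = 13.7 deg


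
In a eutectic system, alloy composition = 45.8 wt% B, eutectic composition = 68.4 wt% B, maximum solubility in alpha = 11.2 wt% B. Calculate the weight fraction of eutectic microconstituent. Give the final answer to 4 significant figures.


f_primary = (C_e - C0) / (C_e - C_alpha_max)
f_primary = (68.4 - 45.8) / (68.4 - 11.2)
f_primary = 0.395105
f_eutectic = 1 - 0.395105 = 0.6049


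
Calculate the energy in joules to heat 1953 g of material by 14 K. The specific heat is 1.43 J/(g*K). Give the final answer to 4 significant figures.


Q = m * cp * dT
Q = 1953 * 1.43 * 14
Q = 39100 J


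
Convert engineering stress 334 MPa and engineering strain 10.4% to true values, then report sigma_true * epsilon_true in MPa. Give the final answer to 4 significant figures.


sigma_true = sigma_eng * (1 + epsilon_eng)
sigma_true = 334 * (1 + 0.104) = 368.736 MPa
epsilon_true = ln(1 + epsilon_eng)
epsilon_true = ln(1 + 0.104) = 0.0989399
sigma_true * epsilon_true = 368.736 * 0.0989399 = 36.48 MPa


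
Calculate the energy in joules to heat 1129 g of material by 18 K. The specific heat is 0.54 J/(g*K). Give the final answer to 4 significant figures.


Q = m * cp * dT
Q = 1129 * 0.54 * 18
Q = 10970 J


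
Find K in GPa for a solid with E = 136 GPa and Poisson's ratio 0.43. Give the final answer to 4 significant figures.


K = E / (3*(1-2*nu))
K = 136 / (3*(1-2*0.43))
K = 323.8 GPa


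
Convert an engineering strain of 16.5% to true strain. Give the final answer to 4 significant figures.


epsilon_true = ln(1 + epsilon_eng)
epsilon_true = ln(1 + 0.165)
epsilon_true = 0.1527


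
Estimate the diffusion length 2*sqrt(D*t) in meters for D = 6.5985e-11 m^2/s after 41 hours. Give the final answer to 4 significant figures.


t = 41 hr = 147600 s
Diffusion length = 2*sqrt(D*t)
= 2*sqrt(6.5985e-11 * 147600)
= 6.242e-03 m


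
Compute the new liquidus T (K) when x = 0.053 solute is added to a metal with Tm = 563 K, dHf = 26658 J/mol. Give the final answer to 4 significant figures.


dT = R*Tm^2*x / dHf
dT = 8.314 * 563^2 * 0.053 / 26658
dT = 5.23932 K
T_new = 563 - 5.23932 = 557.8 K


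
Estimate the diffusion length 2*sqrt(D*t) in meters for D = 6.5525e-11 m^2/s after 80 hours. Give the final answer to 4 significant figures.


t = 80 hr = 288000 s
Diffusion length = 2*sqrt(D*t)
= 2*sqrt(6.5525e-11 * 288000)
= 8.688e-03 m


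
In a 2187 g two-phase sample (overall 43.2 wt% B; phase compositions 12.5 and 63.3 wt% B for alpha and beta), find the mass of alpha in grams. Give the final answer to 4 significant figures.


f_alpha = (C_beta - C0) / (C_beta - C_alpha)
f_alpha = (63.3 - 43.2) / (63.3 - 12.5) = 0.395669
m_alpha = f_alpha * m_total = 0.395669 * 2187 = 865.3 g


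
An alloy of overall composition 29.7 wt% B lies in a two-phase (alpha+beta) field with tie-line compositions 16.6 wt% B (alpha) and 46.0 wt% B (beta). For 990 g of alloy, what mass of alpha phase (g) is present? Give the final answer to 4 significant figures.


f_alpha = (C_beta - C0) / (C_beta - C_alpha)
f_alpha = (46.0 - 29.7) / (46.0 - 16.6) = 0.554422
m_alpha = f_alpha * m_total = 0.554422 * 990 = 548.9 g


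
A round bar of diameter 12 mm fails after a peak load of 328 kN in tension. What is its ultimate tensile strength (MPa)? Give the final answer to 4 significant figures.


A0 = pi*(d/2)^2 = pi*(12/2)^2 = 113.097 mm^2
UTS = F_max / A0 = 328*1000 / 113.097
UTS = 2900 MPa


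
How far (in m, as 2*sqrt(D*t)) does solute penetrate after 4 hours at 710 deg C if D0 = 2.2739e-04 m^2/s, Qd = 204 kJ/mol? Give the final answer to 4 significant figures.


Step 1: D = D0 * exp(-Qd/(R*T))
T = 983.15 K
D = 2.2739e-04 * exp(-204e3 / (8.314 * 983.15)) = 3.29522e-15 m^2/s
Step 2: L = 2*sqrt(D*t)
t = 4 h = 14400 s
L = 2*sqrt(3.29522e-15 * 14400) = 1.378e-05 m


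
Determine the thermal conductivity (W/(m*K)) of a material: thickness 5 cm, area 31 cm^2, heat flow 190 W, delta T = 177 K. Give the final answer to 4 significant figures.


k = Q*L / (A*dT)
L = 0.05 m, A = 3.1e-03 m^2
k = 190 * 0.05 / (3.1e-03 * 177)
k = 17.31 W/(m*K)


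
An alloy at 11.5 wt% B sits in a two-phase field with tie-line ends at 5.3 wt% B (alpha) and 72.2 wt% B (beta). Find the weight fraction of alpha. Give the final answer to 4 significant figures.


f_alpha = (C_beta - C0) / (C_beta - C_alpha)
f_alpha = (72.2 - 11.5) / (72.2 - 5.3)
f_alpha = 0.9073


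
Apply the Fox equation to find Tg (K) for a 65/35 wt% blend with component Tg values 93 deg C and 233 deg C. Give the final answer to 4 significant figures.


1/Tg = w1/Tg1 + w2/Tg2 (in Kelvin)
Tg1 = 366.15 K, Tg2 = 506.15 K
1/Tg = 0.65/366.15 + 0.35/506.15
Tg = 405.4 K


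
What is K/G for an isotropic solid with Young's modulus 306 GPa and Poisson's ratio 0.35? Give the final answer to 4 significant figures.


G = E / (2*(1+nu))
G = 306 / (2*(1+0.35)) = 113.333 GPa
K = E / (3*(1-2*nu))
K = 306 / (3*(1-2*0.35)) = 340 GPa
K/G = 340 / 113.333 = 3


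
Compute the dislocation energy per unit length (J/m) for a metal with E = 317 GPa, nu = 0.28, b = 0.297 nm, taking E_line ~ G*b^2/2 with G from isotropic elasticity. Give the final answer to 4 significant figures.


Step 1: G = E / (2*(1+nu))
G = 317 / (2*(1+0.28)) = 123.828 GPa = 1.23828e+11 Pa
Step 2: E_line = G*b^2/2
b = 0.297 nm = 2.97e-10 m
E_line = 0.5 * 1.23828e+11 * (2.97e-10)^2 = 5.461e-09 J/m
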